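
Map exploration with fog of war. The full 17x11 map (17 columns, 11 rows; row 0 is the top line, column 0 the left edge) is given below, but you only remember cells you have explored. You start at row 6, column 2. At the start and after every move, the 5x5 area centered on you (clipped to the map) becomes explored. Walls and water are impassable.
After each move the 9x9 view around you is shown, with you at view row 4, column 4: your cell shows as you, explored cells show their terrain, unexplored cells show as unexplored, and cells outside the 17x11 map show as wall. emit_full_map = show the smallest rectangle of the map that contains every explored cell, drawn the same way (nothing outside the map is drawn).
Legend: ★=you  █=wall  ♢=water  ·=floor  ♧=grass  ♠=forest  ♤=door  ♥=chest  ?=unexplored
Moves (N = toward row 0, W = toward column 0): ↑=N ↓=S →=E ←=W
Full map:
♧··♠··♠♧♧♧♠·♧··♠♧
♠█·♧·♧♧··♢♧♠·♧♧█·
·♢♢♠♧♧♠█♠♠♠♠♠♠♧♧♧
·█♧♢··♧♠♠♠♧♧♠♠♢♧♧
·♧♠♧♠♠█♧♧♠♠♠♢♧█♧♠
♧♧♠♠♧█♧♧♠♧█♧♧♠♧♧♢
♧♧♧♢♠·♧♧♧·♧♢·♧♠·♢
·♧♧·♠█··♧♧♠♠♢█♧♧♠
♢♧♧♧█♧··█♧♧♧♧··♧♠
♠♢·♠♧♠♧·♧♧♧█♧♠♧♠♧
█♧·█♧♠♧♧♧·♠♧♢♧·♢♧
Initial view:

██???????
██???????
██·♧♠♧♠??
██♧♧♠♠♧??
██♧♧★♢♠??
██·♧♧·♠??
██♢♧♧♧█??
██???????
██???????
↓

██???????
██·♧♠♧♠??
██♧♧♠♠♧??
██♧♧♧♢♠??
██·♧★·♠??
██♢♧♧♧█??
██♠♢·♠♧??
██???????
█████████

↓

██·♧♠♧♠??
██♧♧♠♠♧??
██♧♧♧♢♠??
██·♧♧·♠??
██♢♧★♧█??
██♠♢·♠♧??
███♧·█♧??
█████████
█████████

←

███·♧♠♧♠?
███♧♧♠♠♧?
███♧♧♧♢♠?
███·♧♧·♠?
███♢★♧♧█?
███♠♢·♠♧?
████♧·█♧?
█████████
█████████

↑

███??????
███·♧♠♧♠?
███♧♧♠♠♧?
███♧♧♧♢♠?
███·★♧·♠?
███♢♧♧♧█?
███♠♢·♠♧?
████♧·█♧?
█████████

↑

███??????
███??????
███·♧♠♧♠?
███♧♧♠♠♧?
███♧★♧♢♠?
███·♧♧·♠?
███♢♧♧♧█?
███♠♢·♠♧?
████♧·█♧?

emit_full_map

·♧♠♧♠
♧♧♠♠♧
♧★♧♢♠
·♧♧·♠
♢♧♧♧█
♠♢·♠♧
█♧·█♧

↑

███??????
███??????
███·█♧♢??
███·♧♠♧♠?
███♧★♠♠♧?
███♧♧♧♢♠?
███·♧♧·♠?
███♢♧♧♧█?
███♠♢·♠♧?

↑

███??????
███??????
███·♢♢♠??
███·█♧♢??
███·★♠♧♠?
███♧♧♠♠♧?
███♧♧♧♢♠?
███·♧♧·♠?
███♢♧♧♧█?

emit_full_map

·♢♢♠?
·█♧♢?
·★♠♧♠
♧♧♠♠♧
♧♧♧♢♠
·♧♧·♠
♢♧♧♧█
♠♢·♠♧
█♧·█♧


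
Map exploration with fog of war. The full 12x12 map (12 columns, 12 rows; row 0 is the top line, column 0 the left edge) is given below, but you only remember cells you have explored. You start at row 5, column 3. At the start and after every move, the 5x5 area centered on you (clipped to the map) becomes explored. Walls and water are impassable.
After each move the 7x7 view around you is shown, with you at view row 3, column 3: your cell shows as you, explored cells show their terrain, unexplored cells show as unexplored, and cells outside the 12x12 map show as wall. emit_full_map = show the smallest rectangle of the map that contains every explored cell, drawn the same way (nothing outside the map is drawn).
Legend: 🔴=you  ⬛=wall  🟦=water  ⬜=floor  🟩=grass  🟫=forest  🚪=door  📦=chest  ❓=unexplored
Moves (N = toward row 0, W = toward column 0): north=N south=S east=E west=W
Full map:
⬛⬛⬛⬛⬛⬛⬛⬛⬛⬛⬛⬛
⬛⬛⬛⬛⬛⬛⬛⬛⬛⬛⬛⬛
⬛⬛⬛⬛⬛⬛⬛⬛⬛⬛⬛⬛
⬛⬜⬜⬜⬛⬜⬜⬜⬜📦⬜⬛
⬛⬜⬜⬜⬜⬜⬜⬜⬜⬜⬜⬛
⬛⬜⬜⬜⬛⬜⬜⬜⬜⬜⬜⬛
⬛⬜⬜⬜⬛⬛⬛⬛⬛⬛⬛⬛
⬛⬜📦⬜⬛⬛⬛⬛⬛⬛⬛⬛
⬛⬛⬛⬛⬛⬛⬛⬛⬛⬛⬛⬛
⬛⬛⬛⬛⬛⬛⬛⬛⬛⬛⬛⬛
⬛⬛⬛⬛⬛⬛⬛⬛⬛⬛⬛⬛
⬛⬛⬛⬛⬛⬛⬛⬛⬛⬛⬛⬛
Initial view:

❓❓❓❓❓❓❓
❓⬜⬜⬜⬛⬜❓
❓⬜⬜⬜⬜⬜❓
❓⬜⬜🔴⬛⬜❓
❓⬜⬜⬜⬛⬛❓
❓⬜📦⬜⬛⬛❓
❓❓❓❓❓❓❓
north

❓❓❓❓❓❓❓
❓⬛⬛⬛⬛⬛❓
❓⬜⬜⬜⬛⬜❓
❓⬜⬜🔴⬜⬜❓
❓⬜⬜⬜⬛⬜❓
❓⬜⬜⬜⬛⬛❓
❓⬜📦⬜⬛⬛❓

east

❓❓❓❓❓❓❓
⬛⬛⬛⬛⬛⬛❓
⬜⬜⬜⬛⬜⬜❓
⬜⬜⬜🔴⬜⬜❓
⬜⬜⬜⬛⬜⬜❓
⬜⬜⬜⬛⬛⬛❓
⬜📦⬜⬛⬛❓❓

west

❓❓❓❓❓❓❓
❓⬛⬛⬛⬛⬛⬛
❓⬜⬜⬜⬛⬜⬜
❓⬜⬜🔴⬜⬜⬜
❓⬜⬜⬜⬛⬜⬜
❓⬜⬜⬜⬛⬛⬛
❓⬜📦⬜⬛⬛❓

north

❓❓❓❓❓❓❓
❓⬛⬛⬛⬛⬛❓
❓⬛⬛⬛⬛⬛⬛
❓⬜⬜🔴⬛⬜⬜
❓⬜⬜⬜⬜⬜⬜
❓⬜⬜⬜⬛⬜⬜
❓⬜⬜⬜⬛⬛⬛

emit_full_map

⬛⬛⬛⬛⬛❓
⬛⬛⬛⬛⬛⬛
⬜⬜🔴⬛⬜⬜
⬜⬜⬜⬜⬜⬜
⬜⬜⬜⬛⬜⬜
⬜⬜⬜⬛⬛⬛
⬜📦⬜⬛⬛❓

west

⬛❓❓❓❓❓❓
⬛⬛⬛⬛⬛⬛⬛
⬛⬛⬛⬛⬛⬛⬛
⬛⬛⬜🔴⬜⬛⬜
⬛⬛⬜⬜⬜⬜⬜
⬛⬛⬜⬜⬜⬛⬜
⬛❓⬜⬜⬜⬛⬛

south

⬛⬛⬛⬛⬛⬛⬛
⬛⬛⬛⬛⬛⬛⬛
⬛⬛⬜⬜⬜⬛⬜
⬛⬛⬜🔴⬜⬜⬜
⬛⬛⬜⬜⬜⬛⬜
⬛⬛⬜⬜⬜⬛⬛
⬛❓⬜📦⬜⬛⬛

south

⬛⬛⬛⬛⬛⬛⬛
⬛⬛⬜⬜⬜⬛⬜
⬛⬛⬜⬜⬜⬜⬜
⬛⬛⬜🔴⬜⬛⬜
⬛⬛⬜⬜⬜⬛⬛
⬛⬛⬜📦⬜⬛⬛
⬛❓❓❓❓❓❓

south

⬛⬛⬜⬜⬜⬛⬜
⬛⬛⬜⬜⬜⬜⬜
⬛⬛⬜⬜⬜⬛⬜
⬛⬛⬜🔴⬜⬛⬛
⬛⬛⬜📦⬜⬛⬛
⬛⬛⬛⬛⬛⬛❓
⬛❓❓❓❓❓❓

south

⬛⬛⬜⬜⬜⬜⬜
⬛⬛⬜⬜⬜⬛⬜
⬛⬛⬜⬜⬜⬛⬛
⬛⬛⬜🔴⬜⬛⬛
⬛⬛⬛⬛⬛⬛❓
⬛⬛⬛⬛⬛⬛❓
⬛❓❓❓❓❓❓

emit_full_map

⬛⬛⬛⬛⬛⬛❓
⬛⬛⬛⬛⬛⬛⬛
⬛⬜⬜⬜⬛⬜⬜
⬛⬜⬜⬜⬜⬜⬜
⬛⬜⬜⬜⬛⬜⬜
⬛⬜⬜⬜⬛⬛⬛
⬛⬜🔴⬜⬛⬛❓
⬛⬛⬛⬛⬛❓❓
⬛⬛⬛⬛⬛❓❓


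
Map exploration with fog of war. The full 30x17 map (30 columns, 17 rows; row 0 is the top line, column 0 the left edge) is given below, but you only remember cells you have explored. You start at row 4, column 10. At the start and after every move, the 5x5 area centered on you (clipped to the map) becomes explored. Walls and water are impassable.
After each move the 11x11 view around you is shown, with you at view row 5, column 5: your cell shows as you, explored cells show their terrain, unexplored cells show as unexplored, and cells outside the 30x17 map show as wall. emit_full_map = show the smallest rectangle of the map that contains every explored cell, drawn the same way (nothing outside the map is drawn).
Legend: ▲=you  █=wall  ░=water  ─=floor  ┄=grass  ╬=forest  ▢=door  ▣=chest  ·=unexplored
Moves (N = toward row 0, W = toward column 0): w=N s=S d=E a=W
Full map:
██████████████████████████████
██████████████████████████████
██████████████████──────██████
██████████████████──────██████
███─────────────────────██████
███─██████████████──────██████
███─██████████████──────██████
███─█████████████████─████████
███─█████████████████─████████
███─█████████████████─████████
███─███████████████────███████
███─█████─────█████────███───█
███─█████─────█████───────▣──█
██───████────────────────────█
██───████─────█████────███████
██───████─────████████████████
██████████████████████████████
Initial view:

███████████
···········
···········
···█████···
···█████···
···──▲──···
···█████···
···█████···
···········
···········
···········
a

███████████
···········
···········
···██████··
···██████··
···──▲───··
···██████··
···██████··
···········
···········
···········

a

███████████
···········
···········
···███████·
···███████·
···──▲────·
···███████·
···███████·
···········
···········
···········

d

███████████
···········
···········
··███████··
··███████··
··───▲───··
··███████··
··███████··
···········
···········
···········

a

███████████
···········
···········
···███████·
···███████·
···──▲────·
···███████·
···███████·
···········
···········
···········

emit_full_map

███████
███████
──▲────
███████
███████

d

███████████
···········
···········
··███████··
··███████··
··───▲───··
··███████··
··███████··
···········
···········
···········


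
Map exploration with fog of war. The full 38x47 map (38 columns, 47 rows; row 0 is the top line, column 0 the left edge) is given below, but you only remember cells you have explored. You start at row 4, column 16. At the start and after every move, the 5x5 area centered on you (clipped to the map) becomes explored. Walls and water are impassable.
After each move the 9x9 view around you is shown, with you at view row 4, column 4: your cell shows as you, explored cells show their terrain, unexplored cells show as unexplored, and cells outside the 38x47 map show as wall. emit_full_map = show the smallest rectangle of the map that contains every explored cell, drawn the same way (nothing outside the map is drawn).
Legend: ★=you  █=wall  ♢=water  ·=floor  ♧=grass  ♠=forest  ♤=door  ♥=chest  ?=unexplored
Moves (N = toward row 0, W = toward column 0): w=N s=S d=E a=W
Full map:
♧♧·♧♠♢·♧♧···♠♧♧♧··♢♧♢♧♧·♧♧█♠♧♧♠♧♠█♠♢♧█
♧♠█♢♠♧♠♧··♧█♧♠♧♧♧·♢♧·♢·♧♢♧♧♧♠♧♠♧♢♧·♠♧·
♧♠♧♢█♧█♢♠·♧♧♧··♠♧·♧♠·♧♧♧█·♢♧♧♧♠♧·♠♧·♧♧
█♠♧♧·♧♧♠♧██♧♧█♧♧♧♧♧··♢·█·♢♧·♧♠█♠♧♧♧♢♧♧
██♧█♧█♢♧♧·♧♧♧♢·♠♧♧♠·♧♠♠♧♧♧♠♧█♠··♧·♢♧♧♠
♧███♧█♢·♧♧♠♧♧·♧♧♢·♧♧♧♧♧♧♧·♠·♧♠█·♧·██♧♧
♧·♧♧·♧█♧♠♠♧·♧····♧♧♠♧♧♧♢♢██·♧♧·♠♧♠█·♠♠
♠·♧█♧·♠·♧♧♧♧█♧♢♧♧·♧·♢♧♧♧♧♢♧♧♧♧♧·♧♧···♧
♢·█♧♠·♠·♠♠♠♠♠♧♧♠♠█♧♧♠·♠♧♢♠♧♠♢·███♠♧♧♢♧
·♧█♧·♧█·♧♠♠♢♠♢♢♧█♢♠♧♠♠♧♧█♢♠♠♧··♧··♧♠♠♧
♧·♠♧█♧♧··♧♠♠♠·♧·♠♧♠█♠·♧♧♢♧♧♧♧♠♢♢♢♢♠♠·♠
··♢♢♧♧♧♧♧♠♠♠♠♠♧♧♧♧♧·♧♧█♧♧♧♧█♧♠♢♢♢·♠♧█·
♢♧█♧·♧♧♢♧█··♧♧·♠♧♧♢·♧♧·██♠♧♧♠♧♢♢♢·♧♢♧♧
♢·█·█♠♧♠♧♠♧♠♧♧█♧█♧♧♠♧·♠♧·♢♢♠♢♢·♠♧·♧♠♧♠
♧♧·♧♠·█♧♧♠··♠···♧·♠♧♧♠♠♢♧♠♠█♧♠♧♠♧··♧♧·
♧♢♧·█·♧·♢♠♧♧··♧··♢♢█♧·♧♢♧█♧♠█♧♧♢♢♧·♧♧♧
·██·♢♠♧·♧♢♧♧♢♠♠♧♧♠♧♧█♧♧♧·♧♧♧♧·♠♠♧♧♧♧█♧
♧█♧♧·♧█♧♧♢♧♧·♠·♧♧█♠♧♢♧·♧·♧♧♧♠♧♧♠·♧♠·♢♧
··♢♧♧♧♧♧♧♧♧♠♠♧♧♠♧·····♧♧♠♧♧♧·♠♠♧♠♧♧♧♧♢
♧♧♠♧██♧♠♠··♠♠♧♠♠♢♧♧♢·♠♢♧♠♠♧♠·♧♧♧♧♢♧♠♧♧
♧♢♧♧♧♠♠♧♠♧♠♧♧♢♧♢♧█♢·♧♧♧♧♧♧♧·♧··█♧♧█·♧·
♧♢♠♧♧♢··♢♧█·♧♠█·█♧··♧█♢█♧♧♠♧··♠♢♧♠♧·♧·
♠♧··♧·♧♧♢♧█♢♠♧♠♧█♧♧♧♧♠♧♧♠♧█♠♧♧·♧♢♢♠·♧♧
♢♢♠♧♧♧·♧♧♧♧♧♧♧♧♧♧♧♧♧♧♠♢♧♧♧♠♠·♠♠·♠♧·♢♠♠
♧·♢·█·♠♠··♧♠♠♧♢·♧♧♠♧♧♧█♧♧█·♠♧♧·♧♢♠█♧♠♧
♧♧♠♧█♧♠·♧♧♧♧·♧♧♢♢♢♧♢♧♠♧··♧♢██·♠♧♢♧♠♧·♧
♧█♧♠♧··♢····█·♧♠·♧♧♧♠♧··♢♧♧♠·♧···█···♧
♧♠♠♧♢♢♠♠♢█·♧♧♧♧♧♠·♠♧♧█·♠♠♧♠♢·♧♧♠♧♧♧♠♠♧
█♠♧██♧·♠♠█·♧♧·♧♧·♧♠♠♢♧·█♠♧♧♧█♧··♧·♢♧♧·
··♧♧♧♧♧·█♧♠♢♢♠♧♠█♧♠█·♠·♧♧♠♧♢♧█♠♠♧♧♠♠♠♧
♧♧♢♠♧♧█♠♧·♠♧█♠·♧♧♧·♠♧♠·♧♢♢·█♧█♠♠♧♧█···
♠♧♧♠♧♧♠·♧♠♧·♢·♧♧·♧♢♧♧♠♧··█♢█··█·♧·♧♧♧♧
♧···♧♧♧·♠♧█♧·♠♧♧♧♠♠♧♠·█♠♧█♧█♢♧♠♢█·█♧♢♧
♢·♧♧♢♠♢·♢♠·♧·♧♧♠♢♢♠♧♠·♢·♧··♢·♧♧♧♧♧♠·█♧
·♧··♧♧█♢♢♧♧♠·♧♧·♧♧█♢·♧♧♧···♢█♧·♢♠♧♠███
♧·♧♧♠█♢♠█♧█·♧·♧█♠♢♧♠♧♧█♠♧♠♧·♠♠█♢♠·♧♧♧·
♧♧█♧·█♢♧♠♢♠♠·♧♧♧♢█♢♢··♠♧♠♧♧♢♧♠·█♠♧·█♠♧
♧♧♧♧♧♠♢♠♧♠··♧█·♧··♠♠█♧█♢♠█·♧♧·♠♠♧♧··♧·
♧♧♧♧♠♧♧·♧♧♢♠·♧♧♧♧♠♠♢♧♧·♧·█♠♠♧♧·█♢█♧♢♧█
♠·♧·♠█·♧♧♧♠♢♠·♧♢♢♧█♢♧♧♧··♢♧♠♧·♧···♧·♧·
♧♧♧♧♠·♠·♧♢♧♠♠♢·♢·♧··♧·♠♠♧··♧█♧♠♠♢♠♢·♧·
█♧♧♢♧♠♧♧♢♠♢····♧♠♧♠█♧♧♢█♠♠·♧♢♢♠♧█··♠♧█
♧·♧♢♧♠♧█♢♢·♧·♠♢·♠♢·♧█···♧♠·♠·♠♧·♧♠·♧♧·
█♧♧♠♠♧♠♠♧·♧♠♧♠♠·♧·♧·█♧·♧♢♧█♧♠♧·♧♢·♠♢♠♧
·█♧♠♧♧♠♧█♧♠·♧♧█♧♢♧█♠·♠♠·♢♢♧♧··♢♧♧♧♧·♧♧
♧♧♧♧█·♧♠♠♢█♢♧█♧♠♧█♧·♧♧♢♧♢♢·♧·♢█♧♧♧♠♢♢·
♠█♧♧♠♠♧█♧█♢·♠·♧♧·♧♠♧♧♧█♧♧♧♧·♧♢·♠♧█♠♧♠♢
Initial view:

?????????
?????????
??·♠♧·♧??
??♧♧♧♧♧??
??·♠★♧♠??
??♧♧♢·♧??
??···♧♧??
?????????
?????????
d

?????????
?????????
?·♠♧·♧♠??
?♧♧♧♧♧·??
?·♠♧★♠·??
?♧♧♢·♧♧??
?···♧♧♠??
?????????
?????????

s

?????????
?·♠♧·♧♠??
?♧♧♧♧♧·??
?·♠♧♧♠·??
?♧♧♢★♧♧??
?···♧♧♠??
??♧♧·♧·??
?????????
?????????

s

?·♠♧·♧♠??
?♧♧♧♧♧·??
?·♠♧♧♠·??
?♧♧♢·♧♧??
?···★♧♠??
??♧♧·♧·??
??♠♠█♧♧??
?????????
?????????

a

??·♠♧·♧♠?
??♧♧♧♧♧·?
??·♠♧♧♠·?
??♧♧♢·♧♧?
??··★♧♧♠?
??♢♧♧·♧·?
??♧♠♠█♧♧?
?????????
?????????

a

???·♠♧·♧♠
???♧♧♧♧♧·
??♢·♠♧♧♠·
??·♧♧♢·♧♧
??··★·♧♧♠
??♧♢♧♧·♧·
??♧♧♠♠█♧♧
?????????
?????????

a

????·♠♧·♧
????♧♧♧♧♧
??♧♢·♠♧♧♠
??♧·♧♧♢·♧
??♧·★··♧♧
??█♧♢♧♧·♧
??♠♧♧♠♠█♧
?????????
?????????

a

?????·♠♧·
?????♧♧♧♧
??♧♧♢·♠♧♧
??♧♧·♧♧♢·
??·♧★···♧
??♧█♧♢♧♧·
??♠♠♧♧♠♠█
?????????
?????????

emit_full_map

???·♠♧·♧♠
???♧♧♧♧♧·
♧♧♢·♠♧♧♠·
♧♧·♧♧♢·♧♧
·♧★···♧♧♠
♧█♧♢♧♧·♧·
♠♠♧♧♠♠█♧♧

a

??????·♠♧
??????♧♧♧
??♧♧♧♢·♠♧
??♠♧♧·♧♧♢
??♧·★····
??♧♧█♧♢♧♧
??♠♠♠♧♧♠♠
?????????
?????????

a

???????·♠
???????♧♧
??·♧♧♧♢·♠
??♧♠♧♧·♧♧
??♠♧★♧···
??♧♧♧█♧♢♧
??♠♠♠♠♧♧♠
?????????
?????????

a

????????·
????????♧
??♧·♧♧♧♢·
??♧♧♠♧♧·♧
??♠♠★·♧··
??♧♧♧♧█♧♢
??♠♠♠♠♠♧♧
?????????
?????????

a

?????????
?????????
??♧♧·♧♧♧♢
??·♧♧♠♧♧·
??♧♠★♧·♧·
??·♧♧♧♧█♧
??·♠♠♠♠♠♧
?????????
?????????

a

?????????
?????????
??♢♧♧·♧♧♧
??♢·♧♧♠♧♧
??█♧★♠♧·♧
??♠·♧♧♧♧█
??♠·♠♠♠♠♠
?????????
?????????

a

?????????
?????????
??█♢♧♧·♧♧
??█♢·♧♧♠♧
??♧█★♠♠♧·
??·♠·♧♧♧♧
??·♠·♠♠♠♠
?????????
?????????

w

?????????
?????????
??♧♧♠♧█??
??█♢♧♧·♧♧
??█♢★♧♧♠♧
??♧█♧♠♠♧·
??·♠·♧♧♧♧
??·♠·♠♠♠♠
?????????

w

?????????
?????????
??♧█♢♠·??
??♧♧♠♧█??
??█♢★♧·♧♧
??█♢·♧♧♠♧
??♧█♧♠♠♧·
??·♠·♧♧♧♧
??·♠·♠♠♠♠

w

█████████
?????????
??♧♠♧··??
??♧█♢♠·??
??♧♧★♧█??
??█♢♧♧·♧♧
??█♢·♧♧♠♧
??♧█♧♠♠♧·
??·♠·♧♧♧♧

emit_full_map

♧♠♧··??????????
♧█♢♠·????·♠♧·♧♠
♧♧★♧█????♧♧♧♧♧·
█♢♧♧·♧♧♧♢·♠♧♧♠·
█♢·♧♧♠♧♧·♧♧♢·♧♧
♧█♧♠♠♧·♧····♧♧♠
·♠·♧♧♧♧█♧♢♧♧·♧·
·♠·♠♠♠♠♠♧♧♠♠█♧♧

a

█████████
?????????
??♠♧♠♧··?
??█♧█♢♠·?
??·♧★♠♧█?
??♧█♢♧♧·♧
??♧█♢·♧♧♠
???♧█♧♠♠♧
???·♠·♧♧♧

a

█████████
?????????
??♢♠♧♠♧··
??♢█♧█♢♠·
??♧·★♧♠♧█
??█♧█♢♧♧·
??█♧█♢·♧♧
????♧█♧♠♠
????·♠·♧♧

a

█████████
?????????
??█♢♠♧♠♧·
??♧♢█♧█♢♠
??♧♧★♧♧♠♧
??♧█♧█♢♧♧
??██♧█♢·♧
?????♧█♧♠
?????·♠·♧

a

█████████
█????????
█?♠█♢♠♧♠♧
█?♠♧♢█♧█♢
█?♠♧★·♧♧♠
█?█♧█♧█♢♧
█?███♧█♢·
█?????♧█♧
█?????·♠·

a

█████████
██???????
██♧♠█♢♠♧♠
██♧♠♧♢█♧█
███♠★♧·♧♧
████♧█♧█♢
██♧███♧█♢
██?????♧█
██?????·♠

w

█████████
█████████
██♧♧·♧♠??
██♧♠█♢♠♧♠
██♧♠★♢█♧█
███♠♧♧·♧♧
████♧█♧█♢
██♧███♧█♢
██?????♧█

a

█████████
█████████
███♧♧·♧♠?
███♧♠█♢♠♧
███♧★♧♢█♧
████♠♧♧·♧
█████♧█♧█
███♧███♧█
███?????♧

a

█████████
█████████
████♧♧·♧♠
████♧♠█♢♠
████★♠♧♢█
█████♠♧♧·
██████♧█♧
████♧███♧
████?????

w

█████████
█████████
█████████
████♧♧·♧♠
████★♠█♢♠
████♧♠♧♢█
█████♠♧♧·
██████♧█♧
████♧███♧

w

█████████
█████████
█████████
█████████
████★♧·♧♠
████♧♠█♢♠
████♧♠♧♢█
█████♠♧♧·
██████♧█♧

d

█████████
█████████
█████████
█████████
███♧★·♧♠?
███♧♠█♢♠♧
███♧♠♧♢█♧
████♠♧♧·♧
█████♧█♧█

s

█████████
█████████
█████████
███♧♧·♧♠?
███♧★█♢♠♧
███♧♠♧♢█♧
████♠♧♧·♧
█████♧█♧█
███♧███♧█

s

█████████
█████████
███♧♧·♧♠?
███♧♠█♢♠♧
███♧★♧♢█♧
████♠♧♧·♧
█████♧█♧█
███♧███♧█
███?????♧

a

█████████
█████████
████♧♧·♧♠
████♧♠█♢♠
████★♠♧♢█
█████♠♧♧·
██████♧█♧
████♧███♧
████?????

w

█████████
█████████
█████████
████♧♧·♧♠
████★♠█♢♠
████♧♠♧♢█
█████♠♧♧·
██████♧█♧
████♧███♧

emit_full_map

♧♧·♧♠???????????????
★♠█♢♠♧♠♧··??????????
♧♠♧♢█♧█♢♠·????·♠♧·♧♠
█♠♧♧·♧♧♠♧█????♧♧♧♧♧·
██♧█♧█♢♧♧·♧♧♧♢·♠♧♧♠·
♧███♧█♢·♧♧♠♧♧·♧♧♢·♧♧
?????♧█♧♠♠♧·♧····♧♧♠
?????·♠·♧♧♧♧█♧♢♧♧·♧·
?????·♠·♠♠♠♠♠♧♧♠♠█♧♧


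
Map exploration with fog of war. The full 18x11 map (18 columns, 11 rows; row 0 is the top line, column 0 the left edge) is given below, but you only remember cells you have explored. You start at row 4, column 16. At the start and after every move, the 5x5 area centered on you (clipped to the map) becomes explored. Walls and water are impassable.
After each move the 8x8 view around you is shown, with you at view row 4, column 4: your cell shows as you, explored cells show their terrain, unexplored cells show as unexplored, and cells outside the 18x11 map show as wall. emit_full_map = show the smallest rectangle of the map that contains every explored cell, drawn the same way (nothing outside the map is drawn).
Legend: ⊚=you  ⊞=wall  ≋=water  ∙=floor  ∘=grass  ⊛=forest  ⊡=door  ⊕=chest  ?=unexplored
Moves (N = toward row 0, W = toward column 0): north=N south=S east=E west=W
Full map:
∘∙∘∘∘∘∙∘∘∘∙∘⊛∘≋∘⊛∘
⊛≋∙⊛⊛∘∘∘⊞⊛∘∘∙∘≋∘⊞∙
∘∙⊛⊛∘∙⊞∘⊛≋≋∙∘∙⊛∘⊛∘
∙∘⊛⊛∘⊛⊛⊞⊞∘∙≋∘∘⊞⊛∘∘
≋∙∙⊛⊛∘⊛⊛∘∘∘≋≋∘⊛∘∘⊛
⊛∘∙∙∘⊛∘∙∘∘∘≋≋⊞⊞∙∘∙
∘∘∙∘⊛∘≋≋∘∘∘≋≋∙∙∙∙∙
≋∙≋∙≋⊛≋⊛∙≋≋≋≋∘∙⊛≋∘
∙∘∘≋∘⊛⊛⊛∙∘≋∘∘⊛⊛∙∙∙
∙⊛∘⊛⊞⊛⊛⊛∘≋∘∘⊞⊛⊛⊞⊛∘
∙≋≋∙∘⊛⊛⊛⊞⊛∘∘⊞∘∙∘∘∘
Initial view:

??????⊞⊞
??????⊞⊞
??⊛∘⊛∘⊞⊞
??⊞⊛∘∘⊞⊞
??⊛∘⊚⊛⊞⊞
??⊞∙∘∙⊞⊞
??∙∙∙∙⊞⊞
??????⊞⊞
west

???????⊞
???????⊞
??∙⊛∘⊛∘⊞
??∘⊞⊛∘∘⊞
??∘⊛⊚∘⊛⊞
??⊞⊞∙∘∙⊞
??∙∙∙∙∙⊞
???????⊞

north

⊞⊞⊞⊞⊞⊞⊞⊞
???????⊞
??∘≋∘⊞∙⊞
??∙⊛∘⊛∘⊞
??∘⊞⊚∘∘⊞
??∘⊛∘∘⊛⊞
??⊞⊞∙∘∙⊞
??∙∙∙∙∙⊞

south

???????⊞
??∘≋∘⊞∙⊞
??∙⊛∘⊛∘⊞
??∘⊞⊛∘∘⊞
??∘⊛⊚∘⊛⊞
??⊞⊞∙∘∙⊞
??∙∙∙∙∙⊞
???????⊞

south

??∘≋∘⊞∙⊞
??∙⊛∘⊛∘⊞
??∘⊞⊛∘∘⊞
??∘⊛∘∘⊛⊞
??⊞⊞⊚∘∙⊞
??∙∙∙∙∙⊞
??∘∙⊛≋∘⊞
???????⊞

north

???????⊞
??∘≋∘⊞∙⊞
??∙⊛∘⊛∘⊞
??∘⊞⊛∘∘⊞
??∘⊛⊚∘⊛⊞
??⊞⊞∙∘∙⊞
??∙∙∙∙∙⊞
??∘∙⊛≋∘⊞

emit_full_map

∘≋∘⊞∙
∙⊛∘⊛∘
∘⊞⊛∘∘
∘⊛⊚∘⊛
⊞⊞∙∘∙
∙∙∙∙∙
∘∙⊛≋∘

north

⊞⊞⊞⊞⊞⊞⊞⊞
???????⊞
??∘≋∘⊞∙⊞
??∙⊛∘⊛∘⊞
??∘⊞⊚∘∘⊞
??∘⊛∘∘⊛⊞
??⊞⊞∙∘∙⊞
??∙∙∙∙∙⊞

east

⊞⊞⊞⊞⊞⊞⊞⊞
??????⊞⊞
?∘≋∘⊞∙⊞⊞
?∙⊛∘⊛∘⊞⊞
?∘⊞⊛⊚∘⊞⊞
?∘⊛∘∘⊛⊞⊞
?⊞⊞∙∘∙⊞⊞
?∙∙∙∙∙⊞⊞

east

⊞⊞⊞⊞⊞⊞⊞⊞
?????⊞⊞⊞
∘≋∘⊞∙⊞⊞⊞
∙⊛∘⊛∘⊞⊞⊞
∘⊞⊛∘⊚⊞⊞⊞
∘⊛∘∘⊛⊞⊞⊞
⊞⊞∙∘∙⊞⊞⊞
∙∙∙∙∙⊞⊞⊞

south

?????⊞⊞⊞
∘≋∘⊞∙⊞⊞⊞
∙⊛∘⊛∘⊞⊞⊞
∘⊞⊛∘∘⊞⊞⊞
∘⊛∘∘⊚⊞⊞⊞
⊞⊞∙∘∙⊞⊞⊞
∙∙∙∙∙⊞⊞⊞
∘∙⊛≋∘⊞⊞⊞

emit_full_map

∘≋∘⊞∙
∙⊛∘⊛∘
∘⊞⊛∘∘
∘⊛∘∘⊚
⊞⊞∙∘∙
∙∙∙∙∙
∘∙⊛≋∘

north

⊞⊞⊞⊞⊞⊞⊞⊞
?????⊞⊞⊞
∘≋∘⊞∙⊞⊞⊞
∙⊛∘⊛∘⊞⊞⊞
∘⊞⊛∘⊚⊞⊞⊞
∘⊛∘∘⊛⊞⊞⊞
⊞⊞∙∘∙⊞⊞⊞
∙∙∙∙∙⊞⊞⊞

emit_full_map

∘≋∘⊞∙
∙⊛∘⊛∘
∘⊞⊛∘⊚
∘⊛∘∘⊛
⊞⊞∙∘∙
∙∙∙∙∙
∘∙⊛≋∘


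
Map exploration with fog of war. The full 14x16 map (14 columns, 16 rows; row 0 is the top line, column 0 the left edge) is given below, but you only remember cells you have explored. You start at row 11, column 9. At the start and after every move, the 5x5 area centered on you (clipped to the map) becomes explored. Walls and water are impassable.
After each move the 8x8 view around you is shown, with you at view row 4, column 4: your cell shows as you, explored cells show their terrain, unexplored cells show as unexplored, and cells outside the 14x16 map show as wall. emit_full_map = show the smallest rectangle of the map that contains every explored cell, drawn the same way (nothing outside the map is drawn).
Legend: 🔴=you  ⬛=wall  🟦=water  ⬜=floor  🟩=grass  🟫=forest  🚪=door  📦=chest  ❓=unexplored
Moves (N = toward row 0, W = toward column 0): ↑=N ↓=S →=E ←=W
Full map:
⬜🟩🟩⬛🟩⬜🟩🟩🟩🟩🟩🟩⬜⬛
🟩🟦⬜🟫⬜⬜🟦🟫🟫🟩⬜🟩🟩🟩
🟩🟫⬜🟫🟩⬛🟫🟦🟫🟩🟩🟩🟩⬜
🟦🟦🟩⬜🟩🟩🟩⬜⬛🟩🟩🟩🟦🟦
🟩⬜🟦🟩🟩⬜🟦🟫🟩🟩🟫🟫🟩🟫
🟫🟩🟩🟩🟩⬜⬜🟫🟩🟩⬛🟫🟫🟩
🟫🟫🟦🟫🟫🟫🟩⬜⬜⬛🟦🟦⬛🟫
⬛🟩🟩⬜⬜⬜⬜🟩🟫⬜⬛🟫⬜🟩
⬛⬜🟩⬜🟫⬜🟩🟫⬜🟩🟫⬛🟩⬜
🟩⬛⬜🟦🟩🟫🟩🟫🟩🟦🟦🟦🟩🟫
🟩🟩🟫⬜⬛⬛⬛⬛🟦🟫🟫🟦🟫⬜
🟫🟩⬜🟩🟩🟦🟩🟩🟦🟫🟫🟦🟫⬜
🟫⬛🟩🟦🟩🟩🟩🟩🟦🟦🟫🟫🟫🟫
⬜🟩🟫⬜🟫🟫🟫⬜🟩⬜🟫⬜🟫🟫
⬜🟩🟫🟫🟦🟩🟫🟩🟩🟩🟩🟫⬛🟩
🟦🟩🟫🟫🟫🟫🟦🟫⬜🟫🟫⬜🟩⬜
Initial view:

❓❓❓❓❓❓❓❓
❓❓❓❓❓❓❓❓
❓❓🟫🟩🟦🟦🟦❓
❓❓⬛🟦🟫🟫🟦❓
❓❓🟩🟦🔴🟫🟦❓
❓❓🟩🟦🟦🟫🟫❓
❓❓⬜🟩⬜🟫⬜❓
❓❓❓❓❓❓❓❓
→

❓❓❓❓❓❓❓❓
❓❓❓❓❓❓❓❓
❓🟫🟩🟦🟦🟦🟩❓
❓⬛🟦🟫🟫🟦🟫❓
❓🟩🟦🟫🔴🟦🟫❓
❓🟩🟦🟦🟫🟫🟫❓
❓⬜🟩⬜🟫⬜🟫❓
❓❓❓❓❓❓❓❓

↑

❓❓❓❓❓❓❓❓
❓❓❓❓❓❓❓❓
❓❓⬜🟩🟫⬛🟩❓
❓🟫🟩🟦🟦🟦🟩❓
❓⬛🟦🟫🔴🟦🟫❓
❓🟩🟦🟫🟫🟦🟫❓
❓🟩🟦🟦🟫🟫🟫❓
❓⬜🟩⬜🟫⬜🟫❓

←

❓❓❓❓❓❓❓❓
❓❓❓❓❓❓❓❓
❓❓🟫⬜🟩🟫⬛🟩
❓❓🟫🟩🟦🟦🟦🟩
❓❓⬛🟦🔴🟫🟦🟫
❓❓🟩🟦🟫🟫🟦🟫
❓❓🟩🟦🟦🟫🟫🟫
❓❓⬜🟩⬜🟫⬜🟫

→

❓❓❓❓❓❓❓❓
❓❓❓❓❓❓❓❓
❓🟫⬜🟩🟫⬛🟩❓
❓🟫🟩🟦🟦🟦🟩❓
❓⬛🟦🟫🔴🟦🟫❓
❓🟩🟦🟫🟫🟦🟫❓
❓🟩🟦🟦🟫🟫🟫❓
❓⬜🟩⬜🟫⬜🟫❓

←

❓❓❓❓❓❓❓❓
❓❓❓❓❓❓❓❓
❓❓🟫⬜🟩🟫⬛🟩
❓❓🟫🟩🟦🟦🟦🟩
❓❓⬛🟦🔴🟫🟦🟫
❓❓🟩🟦🟫🟫🟦🟫
❓❓🟩🟦🟦🟫🟫🟫
❓❓⬜🟩⬜🟫⬜🟫

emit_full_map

🟫⬜🟩🟫⬛🟩
🟫🟩🟦🟦🟦🟩
⬛🟦🔴🟫🟦🟫
🟩🟦🟫🟫🟦🟫
🟩🟦🟦🟫🟫🟫
⬜🟩⬜🟫⬜🟫

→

❓❓❓❓❓❓❓❓
❓❓❓❓❓❓❓❓
❓🟫⬜🟩🟫⬛🟩❓
❓🟫🟩🟦🟦🟦🟩❓
❓⬛🟦🟫🔴🟦🟫❓
❓🟩🟦🟫🟫🟦🟫❓
❓🟩🟦🟦🟫🟫🟫❓
❓⬜🟩⬜🟫⬜🟫❓


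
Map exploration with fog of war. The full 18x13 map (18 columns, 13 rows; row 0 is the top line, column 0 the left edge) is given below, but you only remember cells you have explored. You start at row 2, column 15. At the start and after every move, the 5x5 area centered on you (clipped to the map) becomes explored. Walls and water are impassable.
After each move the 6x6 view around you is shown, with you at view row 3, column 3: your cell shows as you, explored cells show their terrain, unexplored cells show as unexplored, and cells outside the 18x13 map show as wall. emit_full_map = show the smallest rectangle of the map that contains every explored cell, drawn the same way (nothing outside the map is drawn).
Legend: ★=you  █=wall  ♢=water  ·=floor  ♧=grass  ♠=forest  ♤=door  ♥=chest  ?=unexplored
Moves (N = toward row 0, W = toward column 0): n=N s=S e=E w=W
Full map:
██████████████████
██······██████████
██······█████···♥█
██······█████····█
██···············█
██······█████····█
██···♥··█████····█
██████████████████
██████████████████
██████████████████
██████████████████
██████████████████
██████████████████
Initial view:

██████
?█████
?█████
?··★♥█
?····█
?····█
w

██████
?█████
?█████
?█·★·♥
?█····
?·····

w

██████
?█████
?█████
?██★··
?██···
?·····

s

?█████
?█████
?██···
?██★··
?·····
?██···

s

?█████
?██···
?██···
?··★··
?██···
?██···

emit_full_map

███████
███████
██···♥█
██····█
··★···█
██···??
██···??

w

??████
?███··
?███··
?··★··
?███··
?███··

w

???███
?████·
?████·
?··★··
?████·
?████·

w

????██
?█████
?█████
?··★··
?█████
?█████

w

?????█
?·████
?·████
?··★··
?·████
?·████

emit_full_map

????███████
????███████
·█████···♥█
·█████····█
··★·······█
·█████···??
·█████···??

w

??????
?··███
?··███
?··★··
?··███
?··███

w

??????
?···██
?···██
?··★··
?···██
?♥··██

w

??????
?····█
?····█
?··★··
?····█
?·♥··█

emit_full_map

???????███████
???????███████
····█████···♥█
····█████····█
··★··········█
····█████···??
·♥··█████···??


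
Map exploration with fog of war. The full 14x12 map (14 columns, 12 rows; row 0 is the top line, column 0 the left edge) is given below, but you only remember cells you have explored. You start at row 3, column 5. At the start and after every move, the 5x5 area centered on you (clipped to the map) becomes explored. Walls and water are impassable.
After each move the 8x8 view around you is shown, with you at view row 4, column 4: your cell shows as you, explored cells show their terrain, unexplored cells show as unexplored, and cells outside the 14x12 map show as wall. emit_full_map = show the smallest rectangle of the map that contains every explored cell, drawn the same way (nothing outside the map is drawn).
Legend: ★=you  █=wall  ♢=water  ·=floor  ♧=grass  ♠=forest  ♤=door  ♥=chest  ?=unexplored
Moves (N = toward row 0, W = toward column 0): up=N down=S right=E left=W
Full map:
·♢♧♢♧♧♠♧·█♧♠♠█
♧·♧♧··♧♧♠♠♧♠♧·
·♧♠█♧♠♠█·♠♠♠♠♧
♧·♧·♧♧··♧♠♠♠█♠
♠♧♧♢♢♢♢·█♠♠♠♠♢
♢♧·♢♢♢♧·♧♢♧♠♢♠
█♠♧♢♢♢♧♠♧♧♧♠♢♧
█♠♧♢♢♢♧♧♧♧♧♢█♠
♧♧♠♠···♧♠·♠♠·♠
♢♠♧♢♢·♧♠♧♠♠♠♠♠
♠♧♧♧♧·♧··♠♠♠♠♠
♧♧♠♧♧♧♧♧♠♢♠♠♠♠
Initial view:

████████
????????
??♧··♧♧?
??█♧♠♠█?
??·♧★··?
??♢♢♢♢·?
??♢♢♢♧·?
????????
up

████████
████████
??♢♧♧♠♧?
??♧··♧♧?
??█♧★♠█?
??·♧♧··?
??♢♢♢♢·?
??♢♢♢♧·?

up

████████
████████
████████
??♢♧♧♠♧?
??♧·★♧♧?
??█♧♠♠█?
??·♧♧··?
??♢♢♢♢·?

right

████████
████████
████████
?♢♧♧♠♧·?
?♧··★♧♠?
?█♧♠♠█·?
?·♧♧··♧?
?♢♢♢♢·??

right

████████
████████
████████
♢♧♧♠♧·█?
♧··♧★♠♠?
█♧♠♠█·♠?
·♧♧··♧♠?
♢♢♢♢·???

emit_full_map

♢♧♧♠♧·█
♧··♧★♠♠
█♧♠♠█·♠
·♧♧··♧♠
♢♢♢♢·??
♢♢♢♧·??

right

████████
████████
████████
♧♧♠♧·█♧?
··♧♧★♠♧?
♧♠♠█·♠♠?
♧♧··♧♠♠?
♢♢♢·????

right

████████
████████
████████
♧♠♧·█♧♠?
·♧♧♠★♧♠?
♠♠█·♠♠♠?
♧··♧♠♠♠?
♢♢·?????

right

████████
████████
████████
♠♧·█♧♠♠?
♧♧♠♠★♠♧?
♠█·♠♠♠♠?
··♧♠♠♠█?
♢·??????

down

████████
████████
♠♧·█♧♠♠?
♧♧♠♠♧♠♧?
♠█·♠★♠♠?
··♧♠♠♠█?
♢·█♠♠♠♠?
♧·??????

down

████████
♠♧·█♧♠♠?
♧♧♠♠♧♠♧?
♠█·♠♠♠♠?
··♧♠★♠█?
♢·█♠♠♠♠?
♧·♧♢♧♠♢?
????????

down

♠♧·█♧♠♠?
♧♧♠♠♧♠♧?
♠█·♠♠♠♠?
··♧♠♠♠█?
♢·█♠★♠♠?
♧·♧♢♧♠♢?
??♧♧♧♠♢?
????????

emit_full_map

♢♧♧♠♧·█♧♠♠
♧··♧♧♠♠♧♠♧
█♧♠♠█·♠♠♠♠
·♧♧··♧♠♠♠█
♢♢♢♢·█♠★♠♠
♢♢♢♧·♧♢♧♠♢
?????♧♧♧♠♢

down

♧♧♠♠♧♠♧?
♠█·♠♠♠♠?
··♧♠♠♠█?
♢·█♠♠♠♠?
♧·♧♢★♠♢?
??♧♧♧♠♢?
??♧♧♧♢█?
????????

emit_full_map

♢♧♧♠♧·█♧♠♠
♧··♧♧♠♠♧♠♧
█♧♠♠█·♠♠♠♠
·♧♧··♧♠♠♠█
♢♢♢♢·█♠♠♠♠
♢♢♢♧·♧♢★♠♢
?????♧♧♧♠♢
?????♧♧♧♢█


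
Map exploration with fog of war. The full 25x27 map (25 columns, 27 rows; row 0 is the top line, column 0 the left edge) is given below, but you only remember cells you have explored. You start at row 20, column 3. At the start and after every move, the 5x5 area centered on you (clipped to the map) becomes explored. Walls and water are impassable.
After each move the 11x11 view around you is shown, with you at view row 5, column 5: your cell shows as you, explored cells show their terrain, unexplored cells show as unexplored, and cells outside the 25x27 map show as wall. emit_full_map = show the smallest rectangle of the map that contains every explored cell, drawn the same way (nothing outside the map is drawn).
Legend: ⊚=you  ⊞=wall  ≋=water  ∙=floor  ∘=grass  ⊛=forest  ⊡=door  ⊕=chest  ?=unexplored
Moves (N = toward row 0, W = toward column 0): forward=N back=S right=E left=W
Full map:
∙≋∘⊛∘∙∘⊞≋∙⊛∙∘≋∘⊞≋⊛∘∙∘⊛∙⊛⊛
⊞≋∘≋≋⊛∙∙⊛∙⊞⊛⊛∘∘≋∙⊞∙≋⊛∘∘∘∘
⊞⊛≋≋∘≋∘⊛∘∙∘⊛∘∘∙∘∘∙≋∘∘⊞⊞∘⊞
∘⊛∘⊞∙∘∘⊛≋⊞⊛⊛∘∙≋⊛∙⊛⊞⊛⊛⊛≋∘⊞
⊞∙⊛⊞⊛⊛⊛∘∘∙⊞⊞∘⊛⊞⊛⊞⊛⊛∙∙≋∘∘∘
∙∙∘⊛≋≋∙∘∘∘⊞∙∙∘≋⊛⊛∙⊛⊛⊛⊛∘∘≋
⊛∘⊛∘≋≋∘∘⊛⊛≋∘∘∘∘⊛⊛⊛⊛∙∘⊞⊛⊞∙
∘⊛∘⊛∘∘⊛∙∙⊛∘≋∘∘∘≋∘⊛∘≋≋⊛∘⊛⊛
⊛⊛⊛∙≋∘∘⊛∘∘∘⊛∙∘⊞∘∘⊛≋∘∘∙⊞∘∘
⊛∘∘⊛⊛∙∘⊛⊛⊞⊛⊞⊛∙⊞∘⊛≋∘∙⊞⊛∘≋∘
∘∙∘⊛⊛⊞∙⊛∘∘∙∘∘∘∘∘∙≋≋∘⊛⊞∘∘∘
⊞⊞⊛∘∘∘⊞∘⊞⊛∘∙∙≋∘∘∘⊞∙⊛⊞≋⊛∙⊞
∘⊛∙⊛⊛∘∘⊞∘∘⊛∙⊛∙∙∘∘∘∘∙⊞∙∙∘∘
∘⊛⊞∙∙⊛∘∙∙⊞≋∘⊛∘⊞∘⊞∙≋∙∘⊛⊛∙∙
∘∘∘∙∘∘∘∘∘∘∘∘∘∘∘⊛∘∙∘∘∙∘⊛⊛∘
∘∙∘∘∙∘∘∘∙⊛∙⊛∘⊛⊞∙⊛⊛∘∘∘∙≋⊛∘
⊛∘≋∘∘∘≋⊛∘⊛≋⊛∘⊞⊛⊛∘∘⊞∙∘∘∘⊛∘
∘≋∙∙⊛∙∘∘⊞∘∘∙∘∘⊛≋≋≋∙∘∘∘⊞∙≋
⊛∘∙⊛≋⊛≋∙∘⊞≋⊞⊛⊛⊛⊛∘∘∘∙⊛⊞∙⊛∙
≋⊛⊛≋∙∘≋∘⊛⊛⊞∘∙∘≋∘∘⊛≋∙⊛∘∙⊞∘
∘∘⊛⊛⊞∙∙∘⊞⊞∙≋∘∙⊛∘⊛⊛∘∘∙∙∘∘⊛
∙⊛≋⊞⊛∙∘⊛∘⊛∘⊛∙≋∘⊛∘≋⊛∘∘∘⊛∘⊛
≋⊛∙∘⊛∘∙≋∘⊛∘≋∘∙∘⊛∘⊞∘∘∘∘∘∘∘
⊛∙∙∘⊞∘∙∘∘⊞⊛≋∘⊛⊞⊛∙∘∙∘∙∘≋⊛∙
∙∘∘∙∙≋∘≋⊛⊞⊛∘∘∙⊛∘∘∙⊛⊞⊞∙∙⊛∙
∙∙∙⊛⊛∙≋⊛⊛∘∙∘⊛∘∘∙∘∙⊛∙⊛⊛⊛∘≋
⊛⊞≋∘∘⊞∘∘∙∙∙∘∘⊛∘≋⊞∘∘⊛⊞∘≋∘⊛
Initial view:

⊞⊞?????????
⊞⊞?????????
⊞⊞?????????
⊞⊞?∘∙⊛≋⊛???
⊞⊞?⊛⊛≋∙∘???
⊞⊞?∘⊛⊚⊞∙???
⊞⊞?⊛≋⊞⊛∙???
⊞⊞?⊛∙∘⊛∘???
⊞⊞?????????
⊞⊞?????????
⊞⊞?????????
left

⊞⊞⊞????????
⊞⊞⊞????????
⊞⊞⊞????????
⊞⊞⊞⊛∘∙⊛≋⊛??
⊞⊞⊞≋⊛⊛≋∙∘??
⊞⊞⊞∘∘⊚⊛⊞∙??
⊞⊞⊞∙⊛≋⊞⊛∙??
⊞⊞⊞≋⊛∙∘⊛∘??
⊞⊞⊞????????
⊞⊞⊞????????
⊞⊞⊞????????

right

⊞⊞?????????
⊞⊞?????????
⊞⊞?????????
⊞⊞⊛∘∙⊛≋⊛???
⊞⊞≋⊛⊛≋∙∘???
⊞⊞∘∘⊛⊚⊞∙???
⊞⊞∙⊛≋⊞⊛∙???
⊞⊞≋⊛∙∘⊛∘???
⊞⊞?????????
⊞⊞?????????
⊞⊞?????????

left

⊞⊞⊞????????
⊞⊞⊞????????
⊞⊞⊞????????
⊞⊞⊞⊛∘∙⊛≋⊛??
⊞⊞⊞≋⊛⊛≋∙∘??
⊞⊞⊞∘∘⊚⊛⊞∙??
⊞⊞⊞∙⊛≋⊞⊛∙??
⊞⊞⊞≋⊛∙∘⊛∘??
⊞⊞⊞????????
⊞⊞⊞????????
⊞⊞⊞????????

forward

⊞⊞⊞????????
⊞⊞⊞????????
⊞⊞⊞????????
⊞⊞⊞∘≋∙∙⊛???
⊞⊞⊞⊛∘∙⊛≋⊛??
⊞⊞⊞≋⊛⊚≋∙∘??
⊞⊞⊞∘∘⊛⊛⊞∙??
⊞⊞⊞∙⊛≋⊞⊛∙??
⊞⊞⊞≋⊛∙∘⊛∘??
⊞⊞⊞????????
⊞⊞⊞????????

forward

⊞⊞⊞????????
⊞⊞⊞????????
⊞⊞⊞????????
⊞⊞⊞⊛∘≋∘∘???
⊞⊞⊞∘≋∙∙⊛???
⊞⊞⊞⊛∘⊚⊛≋⊛??
⊞⊞⊞≋⊛⊛≋∙∘??
⊞⊞⊞∘∘⊛⊛⊞∙??
⊞⊞⊞∙⊛≋⊞⊛∙??
⊞⊞⊞≋⊛∙∘⊛∘??
⊞⊞⊞????????

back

⊞⊞⊞????????
⊞⊞⊞????????
⊞⊞⊞⊛∘≋∘∘???
⊞⊞⊞∘≋∙∙⊛???
⊞⊞⊞⊛∘∙⊛≋⊛??
⊞⊞⊞≋⊛⊚≋∙∘??
⊞⊞⊞∘∘⊛⊛⊞∙??
⊞⊞⊞∙⊛≋⊞⊛∙??
⊞⊞⊞≋⊛∙∘⊛∘??
⊞⊞⊞????????
⊞⊞⊞????????

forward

⊞⊞⊞????????
⊞⊞⊞????????
⊞⊞⊞????????
⊞⊞⊞⊛∘≋∘∘???
⊞⊞⊞∘≋∙∙⊛???
⊞⊞⊞⊛∘⊚⊛≋⊛??
⊞⊞⊞≋⊛⊛≋∙∘??
⊞⊞⊞∘∘⊛⊛⊞∙??
⊞⊞⊞∙⊛≋⊞⊛∙??
⊞⊞⊞≋⊛∙∘⊛∘??
⊞⊞⊞????????

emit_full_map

⊛∘≋∘∘?
∘≋∙∙⊛?
⊛∘⊚⊛≋⊛
≋⊛⊛≋∙∘
∘∘⊛⊛⊞∙
∙⊛≋⊞⊛∙
≋⊛∙∘⊛∘

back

⊞⊞⊞????????
⊞⊞⊞????????
⊞⊞⊞⊛∘≋∘∘???
⊞⊞⊞∘≋∙∙⊛???
⊞⊞⊞⊛∘∙⊛≋⊛??
⊞⊞⊞≋⊛⊚≋∙∘??
⊞⊞⊞∘∘⊛⊛⊞∙??
⊞⊞⊞∙⊛≋⊞⊛∙??
⊞⊞⊞≋⊛∙∘⊛∘??
⊞⊞⊞????????
⊞⊞⊞????????

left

⊞⊞⊞⊞???????
⊞⊞⊞⊞???????
⊞⊞⊞⊞⊛∘≋∘∘??
⊞⊞⊞⊞∘≋∙∙⊛??
⊞⊞⊞⊞⊛∘∙⊛≋⊛?
⊞⊞⊞⊞≋⊚⊛≋∙∘?
⊞⊞⊞⊞∘∘⊛⊛⊞∙?
⊞⊞⊞⊞∙⊛≋⊞⊛∙?
⊞⊞⊞⊞≋⊛∙∘⊛∘?
⊞⊞⊞⊞???????
⊞⊞⊞⊞???????

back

⊞⊞⊞⊞???????
⊞⊞⊞⊞⊛∘≋∘∘??
⊞⊞⊞⊞∘≋∙∙⊛??
⊞⊞⊞⊞⊛∘∙⊛≋⊛?
⊞⊞⊞⊞≋⊛⊛≋∙∘?
⊞⊞⊞⊞∘⊚⊛⊛⊞∙?
⊞⊞⊞⊞∙⊛≋⊞⊛∙?
⊞⊞⊞⊞≋⊛∙∘⊛∘?
⊞⊞⊞⊞???????
⊞⊞⊞⊞???????
⊞⊞⊞⊞???????

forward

⊞⊞⊞⊞???????
⊞⊞⊞⊞???????
⊞⊞⊞⊞⊛∘≋∘∘??
⊞⊞⊞⊞∘≋∙∙⊛??
⊞⊞⊞⊞⊛∘∙⊛≋⊛?
⊞⊞⊞⊞≋⊚⊛≋∙∘?
⊞⊞⊞⊞∘∘⊛⊛⊞∙?
⊞⊞⊞⊞∙⊛≋⊞⊛∙?
⊞⊞⊞⊞≋⊛∙∘⊛∘?
⊞⊞⊞⊞???????
⊞⊞⊞⊞???????
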